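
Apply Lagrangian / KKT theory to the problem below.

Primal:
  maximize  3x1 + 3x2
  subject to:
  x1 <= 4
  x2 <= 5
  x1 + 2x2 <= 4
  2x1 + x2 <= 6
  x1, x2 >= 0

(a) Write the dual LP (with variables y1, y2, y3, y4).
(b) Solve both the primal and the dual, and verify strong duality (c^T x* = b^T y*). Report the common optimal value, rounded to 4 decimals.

The standard primal-dual pair for 'max c^T x s.t. A x <= b, x >= 0' is:
  Dual:  min b^T y  s.t.  A^T y >= c,  y >= 0.

So the dual LP is:
  minimize  4y1 + 5y2 + 4y3 + 6y4
  subject to:
    y1 + y3 + 2y4 >= 3
    y2 + 2y3 + y4 >= 3
    y1, y2, y3, y4 >= 0

Solving the primal: x* = (2.6667, 0.6667).
  primal value c^T x* = 10.
Solving the dual: y* = (0, 0, 1, 1).
  dual value b^T y* = 10.
Strong duality: c^T x* = b^T y*. Confirmed.

10


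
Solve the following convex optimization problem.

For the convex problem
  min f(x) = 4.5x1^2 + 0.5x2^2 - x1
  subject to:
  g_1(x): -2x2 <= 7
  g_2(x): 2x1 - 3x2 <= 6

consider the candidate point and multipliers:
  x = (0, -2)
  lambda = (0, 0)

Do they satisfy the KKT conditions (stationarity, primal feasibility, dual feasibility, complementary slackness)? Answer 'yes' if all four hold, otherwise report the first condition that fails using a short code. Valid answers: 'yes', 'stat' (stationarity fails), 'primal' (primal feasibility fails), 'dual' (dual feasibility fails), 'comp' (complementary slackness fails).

Gradient of f: grad f(x) = Q x + c = (-1, -2)
Constraint values g_i(x) = a_i^T x - b_i:
  g_1((0, -2)) = -3
  g_2((0, -2)) = 0
Stationarity residual: grad f(x) + sum_i lambda_i a_i = (-1, -2)
  -> stationarity FAILS
Primal feasibility (all g_i <= 0): OK
Dual feasibility (all lambda_i >= 0): OK
Complementary slackness (lambda_i * g_i(x) = 0 for all i): OK

Verdict: the first failing condition is stationarity -> stat.

stat


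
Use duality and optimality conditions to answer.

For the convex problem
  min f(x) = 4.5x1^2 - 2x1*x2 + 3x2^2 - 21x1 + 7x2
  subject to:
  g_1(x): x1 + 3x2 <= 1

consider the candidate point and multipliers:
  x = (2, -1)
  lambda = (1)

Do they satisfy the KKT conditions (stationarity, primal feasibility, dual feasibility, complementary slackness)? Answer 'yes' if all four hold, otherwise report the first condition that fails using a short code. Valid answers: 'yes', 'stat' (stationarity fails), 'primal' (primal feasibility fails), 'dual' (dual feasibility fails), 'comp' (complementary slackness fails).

Gradient of f: grad f(x) = Q x + c = (-1, -3)
Constraint values g_i(x) = a_i^T x - b_i:
  g_1((2, -1)) = -2
Stationarity residual: grad f(x) + sum_i lambda_i a_i = (0, 0)
  -> stationarity OK
Primal feasibility (all g_i <= 0): OK
Dual feasibility (all lambda_i >= 0): OK
Complementary slackness (lambda_i * g_i(x) = 0 for all i): FAILS

Verdict: the first failing condition is complementary_slackness -> comp.

comp


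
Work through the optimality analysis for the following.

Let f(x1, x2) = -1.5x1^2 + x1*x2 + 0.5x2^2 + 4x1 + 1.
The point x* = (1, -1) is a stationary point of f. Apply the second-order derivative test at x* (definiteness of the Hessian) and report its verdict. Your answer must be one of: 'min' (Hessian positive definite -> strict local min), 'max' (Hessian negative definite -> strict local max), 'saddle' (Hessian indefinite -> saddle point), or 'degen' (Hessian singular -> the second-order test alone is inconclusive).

Compute the Hessian H = grad^2 f:
  H = [[-3, 1], [1, 1]]
Verify stationarity: grad f(x*) = H x* + g = (0, 0).
Eigenvalues of H: -3.2361, 1.2361.
Eigenvalues have mixed signs, so H is indefinite -> x* is a saddle point.

saddle


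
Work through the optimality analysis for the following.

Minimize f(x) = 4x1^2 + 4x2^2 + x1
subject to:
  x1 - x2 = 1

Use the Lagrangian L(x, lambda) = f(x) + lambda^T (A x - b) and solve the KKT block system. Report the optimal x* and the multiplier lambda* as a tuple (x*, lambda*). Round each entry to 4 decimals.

Form the Lagrangian:
  L(x, lambda) = (1/2) x^T Q x + c^T x + lambda^T (A x - b)
Stationarity (grad_x L = 0): Q x + c + A^T lambda = 0.
Primal feasibility: A x = b.

This gives the KKT block system:
  [ Q   A^T ] [ x     ]   [-c ]
  [ A    0  ] [ lambda ] = [ b ]

Solving the linear system:
  x*      = (0.4375, -0.5625)
  lambda* = (-4.5)
  f(x*)   = 2.4688

x* = (0.4375, -0.5625), lambda* = (-4.5)


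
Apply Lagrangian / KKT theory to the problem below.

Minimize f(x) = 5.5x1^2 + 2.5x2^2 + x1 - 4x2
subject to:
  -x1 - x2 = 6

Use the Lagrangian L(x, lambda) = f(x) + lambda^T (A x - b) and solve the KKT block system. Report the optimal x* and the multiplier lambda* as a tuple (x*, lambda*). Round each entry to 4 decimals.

Form the Lagrangian:
  L(x, lambda) = (1/2) x^T Q x + c^T x + lambda^T (A x - b)
Stationarity (grad_x L = 0): Q x + c + A^T lambda = 0.
Primal feasibility: A x = b.

This gives the KKT block system:
  [ Q   A^T ] [ x     ]   [-c ]
  [ A    0  ] [ lambda ] = [ b ]

Solving the linear system:
  x*      = (-2.1875, -3.8125)
  lambda* = (-23.0625)
  f(x*)   = 75.7188

x* = (-2.1875, -3.8125), lambda* = (-23.0625)


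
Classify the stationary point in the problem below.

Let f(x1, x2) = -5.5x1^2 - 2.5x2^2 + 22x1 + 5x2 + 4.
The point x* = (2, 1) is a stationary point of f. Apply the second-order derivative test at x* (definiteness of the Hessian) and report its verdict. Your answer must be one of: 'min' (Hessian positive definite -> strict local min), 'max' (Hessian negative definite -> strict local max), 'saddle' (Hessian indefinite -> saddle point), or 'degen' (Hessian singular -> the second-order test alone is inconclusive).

Compute the Hessian H = grad^2 f:
  H = [[-11, 0], [0, -5]]
Verify stationarity: grad f(x*) = H x* + g = (0, 0).
Eigenvalues of H: -11, -5.
Both eigenvalues < 0, so H is negative definite -> x* is a strict local max.

max


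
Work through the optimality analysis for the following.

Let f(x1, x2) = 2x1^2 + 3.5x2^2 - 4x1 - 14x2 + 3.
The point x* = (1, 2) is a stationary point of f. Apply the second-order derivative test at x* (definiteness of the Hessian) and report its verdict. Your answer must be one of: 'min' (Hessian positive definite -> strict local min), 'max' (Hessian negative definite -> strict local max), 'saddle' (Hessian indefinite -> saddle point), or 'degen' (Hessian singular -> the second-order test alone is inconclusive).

Compute the Hessian H = grad^2 f:
  H = [[4, 0], [0, 7]]
Verify stationarity: grad f(x*) = H x* + g = (0, 0).
Eigenvalues of H: 4, 7.
Both eigenvalues > 0, so H is positive definite -> x* is a strict local min.

min


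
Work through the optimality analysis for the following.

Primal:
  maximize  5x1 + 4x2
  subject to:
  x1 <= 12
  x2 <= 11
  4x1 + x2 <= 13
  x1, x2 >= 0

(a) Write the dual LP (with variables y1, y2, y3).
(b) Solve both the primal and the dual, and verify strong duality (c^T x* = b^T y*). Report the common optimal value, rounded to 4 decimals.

The standard primal-dual pair for 'max c^T x s.t. A x <= b, x >= 0' is:
  Dual:  min b^T y  s.t.  A^T y >= c,  y >= 0.

So the dual LP is:
  minimize  12y1 + 11y2 + 13y3
  subject to:
    y1 + 4y3 >= 5
    y2 + y3 >= 4
    y1, y2, y3 >= 0

Solving the primal: x* = (0.5, 11).
  primal value c^T x* = 46.5.
Solving the dual: y* = (0, 2.75, 1.25).
  dual value b^T y* = 46.5.
Strong duality: c^T x* = b^T y*. Confirmed.

46.5


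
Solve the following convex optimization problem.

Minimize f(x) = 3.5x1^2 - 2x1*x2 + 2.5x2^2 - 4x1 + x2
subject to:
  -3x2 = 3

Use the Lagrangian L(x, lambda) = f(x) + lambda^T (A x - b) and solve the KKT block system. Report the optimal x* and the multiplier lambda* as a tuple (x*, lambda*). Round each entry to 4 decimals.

Form the Lagrangian:
  L(x, lambda) = (1/2) x^T Q x + c^T x + lambda^T (A x - b)
Stationarity (grad_x L = 0): Q x + c + A^T lambda = 0.
Primal feasibility: A x = b.

This gives the KKT block system:
  [ Q   A^T ] [ x     ]   [-c ]
  [ A    0  ] [ lambda ] = [ b ]

Solving the linear system:
  x*      = (0.2857, -1)
  lambda* = (-1.5238)
  f(x*)   = 1.2143

x* = (0.2857, -1), lambda* = (-1.5238)


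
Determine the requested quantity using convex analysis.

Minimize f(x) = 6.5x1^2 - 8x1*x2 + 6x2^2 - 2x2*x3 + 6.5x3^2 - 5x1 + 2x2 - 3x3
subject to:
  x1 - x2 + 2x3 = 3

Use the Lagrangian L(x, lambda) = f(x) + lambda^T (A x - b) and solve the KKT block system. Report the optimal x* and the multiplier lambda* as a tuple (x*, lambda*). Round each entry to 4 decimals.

Form the Lagrangian:
  L(x, lambda) = (1/2) x^T Q x + c^T x + lambda^T (A x - b)
Stationarity (grad_x L = 0): Q x + c + A^T lambda = 0.
Primal feasibility: A x = b.

This gives the KKT block system:
  [ Q   A^T ] [ x     ]   [-c ]
  [ A    0  ] [ lambda ] = [ b ]

Solving the linear system:
  x*      = (0.9184, 0.1633, 1.1224)
  lambda* = (-5.6327)
  f(x*)   = 4.6327

x* = (0.9184, 0.1633, 1.1224), lambda* = (-5.6327)


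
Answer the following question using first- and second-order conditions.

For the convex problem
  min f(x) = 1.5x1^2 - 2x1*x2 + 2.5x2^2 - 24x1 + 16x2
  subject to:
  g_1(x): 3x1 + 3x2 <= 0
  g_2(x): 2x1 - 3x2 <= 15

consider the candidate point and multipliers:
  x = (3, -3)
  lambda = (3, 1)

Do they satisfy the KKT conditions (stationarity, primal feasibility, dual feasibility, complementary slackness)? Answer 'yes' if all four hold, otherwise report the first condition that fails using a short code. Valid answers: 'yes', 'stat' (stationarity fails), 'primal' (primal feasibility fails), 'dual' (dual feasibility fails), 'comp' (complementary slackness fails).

Gradient of f: grad f(x) = Q x + c = (-9, -5)
Constraint values g_i(x) = a_i^T x - b_i:
  g_1((3, -3)) = 0
  g_2((3, -3)) = 0
Stationarity residual: grad f(x) + sum_i lambda_i a_i = (2, 1)
  -> stationarity FAILS
Primal feasibility (all g_i <= 0): OK
Dual feasibility (all lambda_i >= 0): OK
Complementary slackness (lambda_i * g_i(x) = 0 for all i): OK

Verdict: the first failing condition is stationarity -> stat.

stat


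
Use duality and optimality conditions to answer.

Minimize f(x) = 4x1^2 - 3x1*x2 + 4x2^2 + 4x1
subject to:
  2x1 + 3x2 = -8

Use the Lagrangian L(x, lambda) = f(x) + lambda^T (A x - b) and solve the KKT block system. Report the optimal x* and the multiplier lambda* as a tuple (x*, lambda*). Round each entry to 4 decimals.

Form the Lagrangian:
  L(x, lambda) = (1/2) x^T Q x + c^T x + lambda^T (A x - b)
Stationarity (grad_x L = 0): Q x + c + A^T lambda = 0.
Primal feasibility: A x = b.

This gives the KKT block system:
  [ Q   A^T ] [ x     ]   [-c ]
  [ A    0  ] [ lambda ] = [ b ]

Solving the linear system:
  x*      = (-1.6857, -1.5429)
  lambda* = (2.4286)
  f(x*)   = 6.3429

x* = (-1.6857, -1.5429), lambda* = (2.4286)


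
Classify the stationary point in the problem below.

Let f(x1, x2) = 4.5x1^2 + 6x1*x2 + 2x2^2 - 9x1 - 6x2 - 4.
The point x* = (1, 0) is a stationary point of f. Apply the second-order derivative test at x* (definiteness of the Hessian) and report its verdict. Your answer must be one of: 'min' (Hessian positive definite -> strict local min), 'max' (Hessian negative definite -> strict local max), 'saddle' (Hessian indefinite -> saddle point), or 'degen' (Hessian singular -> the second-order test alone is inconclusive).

Compute the Hessian H = grad^2 f:
  H = [[9, 6], [6, 4]]
Verify stationarity: grad f(x*) = H x* + g = (0, 0).
Eigenvalues of H: 0, 13.
H has a zero eigenvalue (singular; positive semidefinite but not definite), so H is neither positive definite, negative definite, nor indefinite. The second-order test alone is inconclusive -> degen.
(Indeed, f is constant along the null direction of H through x*, so x* is not a strict local extremum.)

degen


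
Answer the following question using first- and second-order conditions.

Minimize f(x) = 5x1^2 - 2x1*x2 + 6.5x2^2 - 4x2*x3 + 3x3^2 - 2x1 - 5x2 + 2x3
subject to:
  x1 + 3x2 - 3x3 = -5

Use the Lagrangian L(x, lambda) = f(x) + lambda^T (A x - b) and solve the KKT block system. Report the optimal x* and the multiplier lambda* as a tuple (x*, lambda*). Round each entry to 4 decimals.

Form the Lagrangian:
  L(x, lambda) = (1/2) x^T Q x + c^T x + lambda^T (A x - b)
Stationarity (grad_x L = 0): Q x + c + A^T lambda = 0.
Primal feasibility: A x = b.

This gives the KKT block system:
  [ Q   A^T ] [ x     ]   [-c ]
  [ A    0  ] [ lambda ] = [ b ]

Solving the linear system:
  x*      = (-0.1942, -0.0538, 1.5481)
  lambda* = (3.8346)
  f(x*)   = 11.4635

x* = (-0.1942, -0.0538, 1.5481), lambda* = (3.8346)


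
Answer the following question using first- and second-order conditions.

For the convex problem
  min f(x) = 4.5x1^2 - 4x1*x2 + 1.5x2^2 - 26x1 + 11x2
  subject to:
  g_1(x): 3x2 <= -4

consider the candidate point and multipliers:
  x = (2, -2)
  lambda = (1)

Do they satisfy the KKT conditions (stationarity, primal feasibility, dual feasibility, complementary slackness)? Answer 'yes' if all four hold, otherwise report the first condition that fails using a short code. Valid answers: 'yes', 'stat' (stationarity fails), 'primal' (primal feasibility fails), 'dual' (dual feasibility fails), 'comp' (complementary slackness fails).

Gradient of f: grad f(x) = Q x + c = (0, -3)
Constraint values g_i(x) = a_i^T x - b_i:
  g_1((2, -2)) = -2
Stationarity residual: grad f(x) + sum_i lambda_i a_i = (0, 0)
  -> stationarity OK
Primal feasibility (all g_i <= 0): OK
Dual feasibility (all lambda_i >= 0): OK
Complementary slackness (lambda_i * g_i(x) = 0 for all i): FAILS

Verdict: the first failing condition is complementary_slackness -> comp.

comp


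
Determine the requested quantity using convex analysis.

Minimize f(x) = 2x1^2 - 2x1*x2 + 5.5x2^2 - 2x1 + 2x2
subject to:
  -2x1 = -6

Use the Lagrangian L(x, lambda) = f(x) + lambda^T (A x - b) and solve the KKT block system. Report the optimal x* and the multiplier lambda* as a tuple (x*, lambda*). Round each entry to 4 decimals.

Form the Lagrangian:
  L(x, lambda) = (1/2) x^T Q x + c^T x + lambda^T (A x - b)
Stationarity (grad_x L = 0): Q x + c + A^T lambda = 0.
Primal feasibility: A x = b.

This gives the KKT block system:
  [ Q   A^T ] [ x     ]   [-c ]
  [ A    0  ] [ lambda ] = [ b ]

Solving the linear system:
  x*      = (3, 0.3636)
  lambda* = (4.6364)
  f(x*)   = 11.2727

x* = (3, 0.3636), lambda* = (4.6364)


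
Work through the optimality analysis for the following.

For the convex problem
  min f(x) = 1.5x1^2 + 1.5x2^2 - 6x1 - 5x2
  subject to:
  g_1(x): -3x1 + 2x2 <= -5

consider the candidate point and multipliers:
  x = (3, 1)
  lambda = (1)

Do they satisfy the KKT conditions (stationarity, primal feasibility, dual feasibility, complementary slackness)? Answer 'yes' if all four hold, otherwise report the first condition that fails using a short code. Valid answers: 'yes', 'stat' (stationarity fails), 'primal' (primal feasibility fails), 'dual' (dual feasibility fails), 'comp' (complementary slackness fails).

Gradient of f: grad f(x) = Q x + c = (3, -2)
Constraint values g_i(x) = a_i^T x - b_i:
  g_1((3, 1)) = -2
Stationarity residual: grad f(x) + sum_i lambda_i a_i = (0, 0)
  -> stationarity OK
Primal feasibility (all g_i <= 0): OK
Dual feasibility (all lambda_i >= 0): OK
Complementary slackness (lambda_i * g_i(x) = 0 for all i): FAILS

Verdict: the first failing condition is complementary_slackness -> comp.

comp


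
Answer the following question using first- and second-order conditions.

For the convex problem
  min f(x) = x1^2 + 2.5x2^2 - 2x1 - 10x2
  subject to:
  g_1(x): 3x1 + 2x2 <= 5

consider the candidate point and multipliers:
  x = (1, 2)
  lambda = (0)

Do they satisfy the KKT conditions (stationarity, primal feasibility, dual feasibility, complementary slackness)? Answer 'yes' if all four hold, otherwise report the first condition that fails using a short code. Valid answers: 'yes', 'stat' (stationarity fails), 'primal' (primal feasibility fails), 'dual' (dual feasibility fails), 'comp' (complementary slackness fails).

Gradient of f: grad f(x) = Q x + c = (0, 0)
Constraint values g_i(x) = a_i^T x - b_i:
  g_1((1, 2)) = 2
Stationarity residual: grad f(x) + sum_i lambda_i a_i = (0, 0)
  -> stationarity OK
Primal feasibility (all g_i <= 0): FAILS
Dual feasibility (all lambda_i >= 0): OK
Complementary slackness (lambda_i * g_i(x) = 0 for all i): OK

Verdict: the first failing condition is primal_feasibility -> primal.

primal


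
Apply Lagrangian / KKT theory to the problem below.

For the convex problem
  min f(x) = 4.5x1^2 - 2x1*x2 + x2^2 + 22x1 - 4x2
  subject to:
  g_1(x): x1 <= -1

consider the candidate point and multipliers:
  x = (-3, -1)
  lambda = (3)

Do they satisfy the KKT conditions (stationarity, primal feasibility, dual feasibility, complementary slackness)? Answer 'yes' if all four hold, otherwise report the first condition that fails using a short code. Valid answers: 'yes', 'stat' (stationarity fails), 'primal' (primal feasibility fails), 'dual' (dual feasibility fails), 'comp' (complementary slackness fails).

Gradient of f: grad f(x) = Q x + c = (-3, 0)
Constraint values g_i(x) = a_i^T x - b_i:
  g_1((-3, -1)) = -2
Stationarity residual: grad f(x) + sum_i lambda_i a_i = (0, 0)
  -> stationarity OK
Primal feasibility (all g_i <= 0): OK
Dual feasibility (all lambda_i >= 0): OK
Complementary slackness (lambda_i * g_i(x) = 0 for all i): FAILS

Verdict: the first failing condition is complementary_slackness -> comp.

comp


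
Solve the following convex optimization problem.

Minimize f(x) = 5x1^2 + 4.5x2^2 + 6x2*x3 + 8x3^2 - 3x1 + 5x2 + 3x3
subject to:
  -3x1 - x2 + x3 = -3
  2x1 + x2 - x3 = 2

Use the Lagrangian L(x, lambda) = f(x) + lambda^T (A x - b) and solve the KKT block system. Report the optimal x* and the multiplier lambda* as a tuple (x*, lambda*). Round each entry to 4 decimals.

Form the Lagrangian:
  L(x, lambda) = (1/2) x^T Q x + c^T x + lambda^T (A x - b)
Stationarity (grad_x L = 0): Q x + c + A^T lambda = 0.
Primal feasibility: A x = b.

This gives the KKT block system:
  [ Q   A^T ] [ x     ]   [-c ]
  [ A    0  ] [ lambda ] = [ b ]

Solving the linear system:
  x*      = (1, -0.2162, -0.2162)
  lambda* = (3.4865, 1.7297)
  f(x*)   = 1.1351

x* = (1, -0.2162, -0.2162), lambda* = (3.4865, 1.7297)


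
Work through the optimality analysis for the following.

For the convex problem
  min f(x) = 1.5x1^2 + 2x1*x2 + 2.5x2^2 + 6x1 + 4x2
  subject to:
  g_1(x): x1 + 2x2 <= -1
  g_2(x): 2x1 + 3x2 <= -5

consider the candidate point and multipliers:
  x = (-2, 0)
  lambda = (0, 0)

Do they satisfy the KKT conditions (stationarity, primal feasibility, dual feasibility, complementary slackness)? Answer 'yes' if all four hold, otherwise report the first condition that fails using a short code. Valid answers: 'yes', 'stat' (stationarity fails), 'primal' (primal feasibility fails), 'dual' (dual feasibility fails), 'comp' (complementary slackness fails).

Gradient of f: grad f(x) = Q x + c = (0, 0)
Constraint values g_i(x) = a_i^T x - b_i:
  g_1((-2, 0)) = -1
  g_2((-2, 0)) = 1
Stationarity residual: grad f(x) + sum_i lambda_i a_i = (0, 0)
  -> stationarity OK
Primal feasibility (all g_i <= 0): FAILS
Dual feasibility (all lambda_i >= 0): OK
Complementary slackness (lambda_i * g_i(x) = 0 for all i): OK

Verdict: the first failing condition is primal_feasibility -> primal.

primal


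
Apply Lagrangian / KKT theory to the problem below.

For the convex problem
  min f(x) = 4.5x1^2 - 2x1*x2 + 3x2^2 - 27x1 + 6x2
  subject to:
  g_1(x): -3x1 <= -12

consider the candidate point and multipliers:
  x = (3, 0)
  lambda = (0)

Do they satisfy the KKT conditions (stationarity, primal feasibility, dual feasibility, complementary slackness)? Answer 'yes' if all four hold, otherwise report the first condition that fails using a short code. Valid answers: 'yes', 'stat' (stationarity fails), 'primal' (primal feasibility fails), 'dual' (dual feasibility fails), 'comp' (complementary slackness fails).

Gradient of f: grad f(x) = Q x + c = (0, 0)
Constraint values g_i(x) = a_i^T x - b_i:
  g_1((3, 0)) = 3
Stationarity residual: grad f(x) + sum_i lambda_i a_i = (0, 0)
  -> stationarity OK
Primal feasibility (all g_i <= 0): FAILS
Dual feasibility (all lambda_i >= 0): OK
Complementary slackness (lambda_i * g_i(x) = 0 for all i): OK

Verdict: the first failing condition is primal_feasibility -> primal.

primal


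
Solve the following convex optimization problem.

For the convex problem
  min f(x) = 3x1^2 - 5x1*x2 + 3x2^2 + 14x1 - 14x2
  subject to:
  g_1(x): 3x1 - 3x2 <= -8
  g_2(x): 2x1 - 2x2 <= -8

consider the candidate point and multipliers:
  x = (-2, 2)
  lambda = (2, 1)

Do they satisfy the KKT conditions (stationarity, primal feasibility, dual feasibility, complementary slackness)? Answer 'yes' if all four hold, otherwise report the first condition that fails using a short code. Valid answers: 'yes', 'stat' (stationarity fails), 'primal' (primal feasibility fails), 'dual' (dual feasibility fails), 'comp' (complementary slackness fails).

Gradient of f: grad f(x) = Q x + c = (-8, 8)
Constraint values g_i(x) = a_i^T x - b_i:
  g_1((-2, 2)) = -4
  g_2((-2, 2)) = 0
Stationarity residual: grad f(x) + sum_i lambda_i a_i = (0, 0)
  -> stationarity OK
Primal feasibility (all g_i <= 0): OK
Dual feasibility (all lambda_i >= 0): OK
Complementary slackness (lambda_i * g_i(x) = 0 for all i): FAILS

Verdict: the first failing condition is complementary_slackness -> comp.

comp


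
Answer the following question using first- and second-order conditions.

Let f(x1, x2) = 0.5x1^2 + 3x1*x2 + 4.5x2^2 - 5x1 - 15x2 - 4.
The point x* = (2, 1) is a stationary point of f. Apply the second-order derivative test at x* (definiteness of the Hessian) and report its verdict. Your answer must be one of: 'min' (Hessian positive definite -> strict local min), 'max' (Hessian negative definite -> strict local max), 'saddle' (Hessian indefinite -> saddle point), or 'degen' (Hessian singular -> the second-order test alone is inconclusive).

Compute the Hessian H = grad^2 f:
  H = [[1, 3], [3, 9]]
Verify stationarity: grad f(x*) = H x* + g = (0, 0).
Eigenvalues of H: 0, 10.
H has a zero eigenvalue (singular; positive semidefinite but not definite), so H is neither positive definite, negative definite, nor indefinite. The second-order test alone is inconclusive -> degen.
(Indeed, f is constant along the null direction of H through x*, so x* is not a strict local extremum.)

degen


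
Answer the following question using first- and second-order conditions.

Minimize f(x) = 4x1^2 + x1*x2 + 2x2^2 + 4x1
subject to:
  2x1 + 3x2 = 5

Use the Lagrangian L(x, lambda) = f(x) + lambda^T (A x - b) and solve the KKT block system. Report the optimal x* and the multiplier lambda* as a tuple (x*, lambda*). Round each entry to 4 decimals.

Form the Lagrangian:
  L(x, lambda) = (1/2) x^T Q x + c^T x + lambda^T (A x - b)
Stationarity (grad_x L = 0): Q x + c + A^T lambda = 0.
Primal feasibility: A x = b.

This gives the KKT block system:
  [ Q   A^T ] [ x     ]   [-c ]
  [ A    0  ] [ lambda ] = [ b ]

Solving the linear system:
  x*      = (-0.1447, 1.7632)
  lambda* = (-2.3026)
  f(x*)   = 5.4671

x* = (-0.1447, 1.7632), lambda* = (-2.3026)


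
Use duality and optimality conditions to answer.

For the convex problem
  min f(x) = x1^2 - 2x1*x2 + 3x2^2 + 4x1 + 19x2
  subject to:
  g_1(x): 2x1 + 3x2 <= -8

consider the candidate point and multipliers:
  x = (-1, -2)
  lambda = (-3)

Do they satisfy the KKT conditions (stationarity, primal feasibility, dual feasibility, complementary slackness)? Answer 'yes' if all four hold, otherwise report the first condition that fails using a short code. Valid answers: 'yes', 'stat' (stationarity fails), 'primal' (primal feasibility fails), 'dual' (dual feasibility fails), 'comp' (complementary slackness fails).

Gradient of f: grad f(x) = Q x + c = (6, 9)
Constraint values g_i(x) = a_i^T x - b_i:
  g_1((-1, -2)) = 0
Stationarity residual: grad f(x) + sum_i lambda_i a_i = (0, 0)
  -> stationarity OK
Primal feasibility (all g_i <= 0): OK
Dual feasibility (all lambda_i >= 0): FAILS
Complementary slackness (lambda_i * g_i(x) = 0 for all i): OK

Verdict: the first failing condition is dual_feasibility -> dual.

dual


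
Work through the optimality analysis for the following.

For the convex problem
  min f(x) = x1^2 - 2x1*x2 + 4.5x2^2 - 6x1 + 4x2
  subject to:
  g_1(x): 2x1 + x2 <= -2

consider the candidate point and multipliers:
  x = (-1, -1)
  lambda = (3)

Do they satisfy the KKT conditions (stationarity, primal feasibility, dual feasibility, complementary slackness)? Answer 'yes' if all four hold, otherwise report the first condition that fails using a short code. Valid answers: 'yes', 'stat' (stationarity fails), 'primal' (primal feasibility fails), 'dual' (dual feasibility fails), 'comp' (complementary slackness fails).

Gradient of f: grad f(x) = Q x + c = (-6, -3)
Constraint values g_i(x) = a_i^T x - b_i:
  g_1((-1, -1)) = -1
Stationarity residual: grad f(x) + sum_i lambda_i a_i = (0, 0)
  -> stationarity OK
Primal feasibility (all g_i <= 0): OK
Dual feasibility (all lambda_i >= 0): OK
Complementary slackness (lambda_i * g_i(x) = 0 for all i): FAILS

Verdict: the first failing condition is complementary_slackness -> comp.

comp


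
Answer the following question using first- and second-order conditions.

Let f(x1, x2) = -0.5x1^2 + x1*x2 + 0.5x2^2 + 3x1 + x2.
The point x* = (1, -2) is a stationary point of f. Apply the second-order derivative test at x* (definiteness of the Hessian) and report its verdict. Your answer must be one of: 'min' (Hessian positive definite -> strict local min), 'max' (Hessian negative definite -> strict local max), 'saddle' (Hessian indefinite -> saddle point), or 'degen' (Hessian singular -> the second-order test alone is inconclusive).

Compute the Hessian H = grad^2 f:
  H = [[-1, 1], [1, 1]]
Verify stationarity: grad f(x*) = H x* + g = (0, 0).
Eigenvalues of H: -1.4142, 1.4142.
Eigenvalues have mixed signs, so H is indefinite -> x* is a saddle point.

saddle


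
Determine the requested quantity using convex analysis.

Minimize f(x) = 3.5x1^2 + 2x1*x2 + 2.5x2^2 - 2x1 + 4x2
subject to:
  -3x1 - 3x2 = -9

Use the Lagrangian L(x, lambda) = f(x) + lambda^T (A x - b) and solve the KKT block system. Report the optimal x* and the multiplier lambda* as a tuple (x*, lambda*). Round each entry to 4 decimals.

Form the Lagrangian:
  L(x, lambda) = (1/2) x^T Q x + c^T x + lambda^T (A x - b)
Stationarity (grad_x L = 0): Q x + c + A^T lambda = 0.
Primal feasibility: A x = b.

This gives the KKT block system:
  [ Q   A^T ] [ x     ]   [-c ]
  [ A    0  ] [ lambda ] = [ b ]

Solving the linear system:
  x*      = (1.875, 1.125)
  lambda* = (4.4583)
  f(x*)   = 20.4375

x* = (1.875, 1.125), lambda* = (4.4583)


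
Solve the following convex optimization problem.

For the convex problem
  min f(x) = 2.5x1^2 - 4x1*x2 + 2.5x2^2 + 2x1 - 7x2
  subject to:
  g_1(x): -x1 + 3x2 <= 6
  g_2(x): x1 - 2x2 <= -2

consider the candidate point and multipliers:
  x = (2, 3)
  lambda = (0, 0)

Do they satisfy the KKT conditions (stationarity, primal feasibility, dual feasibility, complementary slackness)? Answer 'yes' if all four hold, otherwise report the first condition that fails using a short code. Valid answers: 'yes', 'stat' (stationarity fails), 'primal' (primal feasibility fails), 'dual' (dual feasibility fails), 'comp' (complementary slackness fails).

Gradient of f: grad f(x) = Q x + c = (0, 0)
Constraint values g_i(x) = a_i^T x - b_i:
  g_1((2, 3)) = 1
  g_2((2, 3)) = -2
Stationarity residual: grad f(x) + sum_i lambda_i a_i = (0, 0)
  -> stationarity OK
Primal feasibility (all g_i <= 0): FAILS
Dual feasibility (all lambda_i >= 0): OK
Complementary slackness (lambda_i * g_i(x) = 0 for all i): OK

Verdict: the first failing condition is primal_feasibility -> primal.

primal


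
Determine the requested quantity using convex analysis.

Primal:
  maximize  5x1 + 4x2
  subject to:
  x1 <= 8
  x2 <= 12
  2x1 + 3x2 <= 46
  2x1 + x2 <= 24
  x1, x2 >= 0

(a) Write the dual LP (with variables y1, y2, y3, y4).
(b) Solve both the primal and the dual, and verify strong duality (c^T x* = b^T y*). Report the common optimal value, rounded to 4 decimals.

The standard primal-dual pair for 'max c^T x s.t. A x <= b, x >= 0' is:
  Dual:  min b^T y  s.t.  A^T y >= c,  y >= 0.

So the dual LP is:
  minimize  8y1 + 12y2 + 46y3 + 24y4
  subject to:
    y1 + 2y3 + 2y4 >= 5
    y2 + 3y3 + y4 >= 4
    y1, y2, y3, y4 >= 0

Solving the primal: x* = (6.5, 11).
  primal value c^T x* = 76.5.
Solving the dual: y* = (0, 0, 0.75, 1.75).
  dual value b^T y* = 76.5.
Strong duality: c^T x* = b^T y*. Confirmed.

76.5


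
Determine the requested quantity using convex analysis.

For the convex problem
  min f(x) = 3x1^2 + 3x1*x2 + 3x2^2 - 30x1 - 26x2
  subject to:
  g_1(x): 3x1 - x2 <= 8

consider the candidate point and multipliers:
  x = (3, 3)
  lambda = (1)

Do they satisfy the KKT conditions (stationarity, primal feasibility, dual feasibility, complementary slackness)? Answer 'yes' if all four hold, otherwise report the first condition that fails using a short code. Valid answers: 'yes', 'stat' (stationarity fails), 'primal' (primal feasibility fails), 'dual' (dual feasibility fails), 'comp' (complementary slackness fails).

Gradient of f: grad f(x) = Q x + c = (-3, 1)
Constraint values g_i(x) = a_i^T x - b_i:
  g_1((3, 3)) = -2
Stationarity residual: grad f(x) + sum_i lambda_i a_i = (0, 0)
  -> stationarity OK
Primal feasibility (all g_i <= 0): OK
Dual feasibility (all lambda_i >= 0): OK
Complementary slackness (lambda_i * g_i(x) = 0 for all i): FAILS

Verdict: the first failing condition is complementary_slackness -> comp.

comp


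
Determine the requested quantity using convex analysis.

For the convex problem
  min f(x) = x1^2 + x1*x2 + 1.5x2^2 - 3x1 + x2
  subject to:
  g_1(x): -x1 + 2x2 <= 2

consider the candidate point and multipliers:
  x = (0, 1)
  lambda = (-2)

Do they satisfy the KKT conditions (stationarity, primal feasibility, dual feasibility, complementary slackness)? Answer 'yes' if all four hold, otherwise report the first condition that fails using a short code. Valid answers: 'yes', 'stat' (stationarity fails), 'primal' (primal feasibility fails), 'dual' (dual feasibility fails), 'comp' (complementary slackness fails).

Gradient of f: grad f(x) = Q x + c = (-2, 4)
Constraint values g_i(x) = a_i^T x - b_i:
  g_1((0, 1)) = 0
Stationarity residual: grad f(x) + sum_i lambda_i a_i = (0, 0)
  -> stationarity OK
Primal feasibility (all g_i <= 0): OK
Dual feasibility (all lambda_i >= 0): FAILS
Complementary slackness (lambda_i * g_i(x) = 0 for all i): OK

Verdict: the first failing condition is dual_feasibility -> dual.

dual


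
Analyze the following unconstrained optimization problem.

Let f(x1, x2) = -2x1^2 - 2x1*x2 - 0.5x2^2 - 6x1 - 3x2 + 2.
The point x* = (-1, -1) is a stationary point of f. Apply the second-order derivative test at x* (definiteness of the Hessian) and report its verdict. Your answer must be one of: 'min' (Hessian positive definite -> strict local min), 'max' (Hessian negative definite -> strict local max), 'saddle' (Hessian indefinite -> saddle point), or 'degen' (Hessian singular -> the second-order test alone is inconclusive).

Compute the Hessian H = grad^2 f:
  H = [[-4, -2], [-2, -1]]
Verify stationarity: grad f(x*) = H x* + g = (0, 0).
Eigenvalues of H: -5, 0.
H has a zero eigenvalue (singular; negative semidefinite but not definite), so H is neither positive definite, negative definite, nor indefinite. The second-order test alone is inconclusive -> degen.
(Indeed, f is constant along the null direction of H through x*, so x* is not a strict local extremum.)

degen


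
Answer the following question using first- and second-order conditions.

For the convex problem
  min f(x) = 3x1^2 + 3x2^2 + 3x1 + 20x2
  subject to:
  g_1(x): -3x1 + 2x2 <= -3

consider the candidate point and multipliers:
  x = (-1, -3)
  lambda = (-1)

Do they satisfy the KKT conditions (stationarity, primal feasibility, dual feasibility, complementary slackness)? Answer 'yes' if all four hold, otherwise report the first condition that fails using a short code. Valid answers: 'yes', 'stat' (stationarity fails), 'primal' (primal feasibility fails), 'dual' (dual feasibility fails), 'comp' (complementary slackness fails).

Gradient of f: grad f(x) = Q x + c = (-3, 2)
Constraint values g_i(x) = a_i^T x - b_i:
  g_1((-1, -3)) = 0
Stationarity residual: grad f(x) + sum_i lambda_i a_i = (0, 0)
  -> stationarity OK
Primal feasibility (all g_i <= 0): OK
Dual feasibility (all lambda_i >= 0): FAILS
Complementary slackness (lambda_i * g_i(x) = 0 for all i): OK

Verdict: the first failing condition is dual_feasibility -> dual.

dual


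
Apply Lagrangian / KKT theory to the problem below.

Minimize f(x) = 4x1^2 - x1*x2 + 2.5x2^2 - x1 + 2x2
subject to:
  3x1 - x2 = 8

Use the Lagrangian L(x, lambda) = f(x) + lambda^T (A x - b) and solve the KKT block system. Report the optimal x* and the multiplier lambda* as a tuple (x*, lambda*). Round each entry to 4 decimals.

Form the Lagrangian:
  L(x, lambda) = (1/2) x^T Q x + c^T x + lambda^T (A x - b)
Stationarity (grad_x L = 0): Q x + c + A^T lambda = 0.
Primal feasibility: A x = b.

This gives the KKT block system:
  [ Q   A^T ] [ x     ]   [-c ]
  [ A    0  ] [ lambda ] = [ b ]

Solving the linear system:
  x*      = (2.2766, -1.1702)
  lambda* = (-6.1277)
  f(x*)   = 22.2021

x* = (2.2766, -1.1702), lambda* = (-6.1277)


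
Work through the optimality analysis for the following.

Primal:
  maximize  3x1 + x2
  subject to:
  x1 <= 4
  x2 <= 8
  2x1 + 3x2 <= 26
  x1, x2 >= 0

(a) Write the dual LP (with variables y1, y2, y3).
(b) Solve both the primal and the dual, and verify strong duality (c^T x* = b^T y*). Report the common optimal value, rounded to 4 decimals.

The standard primal-dual pair for 'max c^T x s.t. A x <= b, x >= 0' is:
  Dual:  min b^T y  s.t.  A^T y >= c,  y >= 0.

So the dual LP is:
  minimize  4y1 + 8y2 + 26y3
  subject to:
    y1 + 2y3 >= 3
    y2 + 3y3 >= 1
    y1, y2, y3 >= 0

Solving the primal: x* = (4, 6).
  primal value c^T x* = 18.
Solving the dual: y* = (2.3333, 0, 0.3333).
  dual value b^T y* = 18.
Strong duality: c^T x* = b^T y*. Confirmed.

18


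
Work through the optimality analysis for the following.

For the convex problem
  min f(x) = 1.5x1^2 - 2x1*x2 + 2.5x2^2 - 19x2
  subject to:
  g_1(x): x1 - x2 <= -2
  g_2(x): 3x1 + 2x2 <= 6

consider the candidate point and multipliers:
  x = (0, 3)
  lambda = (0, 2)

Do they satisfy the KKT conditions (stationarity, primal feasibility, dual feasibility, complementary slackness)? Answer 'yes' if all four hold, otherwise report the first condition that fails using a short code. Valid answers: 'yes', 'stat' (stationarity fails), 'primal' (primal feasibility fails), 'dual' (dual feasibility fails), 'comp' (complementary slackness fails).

Gradient of f: grad f(x) = Q x + c = (-6, -4)
Constraint values g_i(x) = a_i^T x - b_i:
  g_1((0, 3)) = -1
  g_2((0, 3)) = 0
Stationarity residual: grad f(x) + sum_i lambda_i a_i = (0, 0)
  -> stationarity OK
Primal feasibility (all g_i <= 0): OK
Dual feasibility (all lambda_i >= 0): OK
Complementary slackness (lambda_i * g_i(x) = 0 for all i): OK

Verdict: yes, KKT holds.

yes


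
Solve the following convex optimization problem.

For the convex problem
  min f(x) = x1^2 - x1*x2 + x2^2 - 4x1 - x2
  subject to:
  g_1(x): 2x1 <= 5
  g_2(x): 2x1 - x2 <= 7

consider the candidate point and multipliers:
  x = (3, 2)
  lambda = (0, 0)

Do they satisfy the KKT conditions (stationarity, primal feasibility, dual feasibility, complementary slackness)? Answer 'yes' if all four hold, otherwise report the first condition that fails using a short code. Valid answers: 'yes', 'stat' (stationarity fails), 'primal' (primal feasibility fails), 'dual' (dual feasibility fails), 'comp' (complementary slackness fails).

Gradient of f: grad f(x) = Q x + c = (0, 0)
Constraint values g_i(x) = a_i^T x - b_i:
  g_1((3, 2)) = 1
  g_2((3, 2)) = -3
Stationarity residual: grad f(x) + sum_i lambda_i a_i = (0, 0)
  -> stationarity OK
Primal feasibility (all g_i <= 0): FAILS
Dual feasibility (all lambda_i >= 0): OK
Complementary slackness (lambda_i * g_i(x) = 0 for all i): OK

Verdict: the first failing condition is primal_feasibility -> primal.

primal


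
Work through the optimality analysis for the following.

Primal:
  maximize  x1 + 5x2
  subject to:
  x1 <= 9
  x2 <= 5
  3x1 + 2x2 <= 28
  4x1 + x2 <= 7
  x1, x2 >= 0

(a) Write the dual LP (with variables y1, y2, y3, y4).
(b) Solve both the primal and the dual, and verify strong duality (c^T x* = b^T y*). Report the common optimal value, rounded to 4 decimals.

The standard primal-dual pair for 'max c^T x s.t. A x <= b, x >= 0' is:
  Dual:  min b^T y  s.t.  A^T y >= c,  y >= 0.

So the dual LP is:
  minimize  9y1 + 5y2 + 28y3 + 7y4
  subject to:
    y1 + 3y3 + 4y4 >= 1
    y2 + 2y3 + y4 >= 5
    y1, y2, y3, y4 >= 0

Solving the primal: x* = (0.5, 5).
  primal value c^T x* = 25.5.
Solving the dual: y* = (0, 4.75, 0, 0.25).
  dual value b^T y* = 25.5.
Strong duality: c^T x* = b^T y*. Confirmed.

25.5


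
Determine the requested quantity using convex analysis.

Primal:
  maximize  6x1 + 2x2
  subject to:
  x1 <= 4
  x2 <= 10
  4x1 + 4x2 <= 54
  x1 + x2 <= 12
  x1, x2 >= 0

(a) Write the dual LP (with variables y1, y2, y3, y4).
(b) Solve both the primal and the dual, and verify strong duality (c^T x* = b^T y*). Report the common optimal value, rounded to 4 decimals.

The standard primal-dual pair for 'max c^T x s.t. A x <= b, x >= 0' is:
  Dual:  min b^T y  s.t.  A^T y >= c,  y >= 0.

So the dual LP is:
  minimize  4y1 + 10y2 + 54y3 + 12y4
  subject to:
    y1 + 4y3 + y4 >= 6
    y2 + 4y3 + y4 >= 2
    y1, y2, y3, y4 >= 0

Solving the primal: x* = (4, 8).
  primal value c^T x* = 40.
Solving the dual: y* = (4, 0, 0, 2).
  dual value b^T y* = 40.
Strong duality: c^T x* = b^T y*. Confirmed.

40


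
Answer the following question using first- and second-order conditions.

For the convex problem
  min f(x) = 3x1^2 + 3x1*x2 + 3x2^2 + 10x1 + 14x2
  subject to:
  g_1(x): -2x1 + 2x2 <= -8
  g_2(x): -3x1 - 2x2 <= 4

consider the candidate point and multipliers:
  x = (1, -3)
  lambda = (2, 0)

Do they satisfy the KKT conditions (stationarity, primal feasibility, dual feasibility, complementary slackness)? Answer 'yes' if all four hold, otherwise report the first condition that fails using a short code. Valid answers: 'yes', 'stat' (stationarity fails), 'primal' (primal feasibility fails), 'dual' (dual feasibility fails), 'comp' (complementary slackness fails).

Gradient of f: grad f(x) = Q x + c = (7, -1)
Constraint values g_i(x) = a_i^T x - b_i:
  g_1((1, -3)) = 0
  g_2((1, -3)) = -1
Stationarity residual: grad f(x) + sum_i lambda_i a_i = (3, 3)
  -> stationarity FAILS
Primal feasibility (all g_i <= 0): OK
Dual feasibility (all lambda_i >= 0): OK
Complementary slackness (lambda_i * g_i(x) = 0 for all i): OK

Verdict: the first failing condition is stationarity -> stat.

stat


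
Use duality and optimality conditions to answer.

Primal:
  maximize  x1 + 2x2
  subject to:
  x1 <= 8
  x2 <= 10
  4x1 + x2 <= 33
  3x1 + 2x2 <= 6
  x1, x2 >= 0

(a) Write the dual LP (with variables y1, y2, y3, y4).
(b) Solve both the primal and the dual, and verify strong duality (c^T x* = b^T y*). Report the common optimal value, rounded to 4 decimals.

The standard primal-dual pair for 'max c^T x s.t. A x <= b, x >= 0' is:
  Dual:  min b^T y  s.t.  A^T y >= c,  y >= 0.

So the dual LP is:
  minimize  8y1 + 10y2 + 33y3 + 6y4
  subject to:
    y1 + 4y3 + 3y4 >= 1
    y2 + y3 + 2y4 >= 2
    y1, y2, y3, y4 >= 0

Solving the primal: x* = (0, 3).
  primal value c^T x* = 6.
Solving the dual: y* = (0, 0, 0, 1).
  dual value b^T y* = 6.
Strong duality: c^T x* = b^T y*. Confirmed.

6


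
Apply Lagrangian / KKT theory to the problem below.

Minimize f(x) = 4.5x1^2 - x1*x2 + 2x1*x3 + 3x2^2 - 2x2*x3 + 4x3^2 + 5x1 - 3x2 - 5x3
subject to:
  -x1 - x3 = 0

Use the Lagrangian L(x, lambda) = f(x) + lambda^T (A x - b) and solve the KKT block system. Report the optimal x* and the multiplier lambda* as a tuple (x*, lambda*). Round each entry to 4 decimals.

Form the Lagrangian:
  L(x, lambda) = (1/2) x^T Q x + c^T x + lambda^T (A x - b)
Stationarity (grad_x L = 0): Q x + c + A^T lambda = 0.
Primal feasibility: A x = b.

This gives the KKT block system:
  [ Q   A^T ] [ x     ]   [-c ]
  [ A    0  ] [ lambda ] = [ b ]

Solving the linear system:
  x*      = (-0.8182, 0.6364, 0.8182)
  lambda* = (-1.3636)
  f(x*)   = -5.0455

x* = (-0.8182, 0.6364, 0.8182), lambda* = (-1.3636)
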